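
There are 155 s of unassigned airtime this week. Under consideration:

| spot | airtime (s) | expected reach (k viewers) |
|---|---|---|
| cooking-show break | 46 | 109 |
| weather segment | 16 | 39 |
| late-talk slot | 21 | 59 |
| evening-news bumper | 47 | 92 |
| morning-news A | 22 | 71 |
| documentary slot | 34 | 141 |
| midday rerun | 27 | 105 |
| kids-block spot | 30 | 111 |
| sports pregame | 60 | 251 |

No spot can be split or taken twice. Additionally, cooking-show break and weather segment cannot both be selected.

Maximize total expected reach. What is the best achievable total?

608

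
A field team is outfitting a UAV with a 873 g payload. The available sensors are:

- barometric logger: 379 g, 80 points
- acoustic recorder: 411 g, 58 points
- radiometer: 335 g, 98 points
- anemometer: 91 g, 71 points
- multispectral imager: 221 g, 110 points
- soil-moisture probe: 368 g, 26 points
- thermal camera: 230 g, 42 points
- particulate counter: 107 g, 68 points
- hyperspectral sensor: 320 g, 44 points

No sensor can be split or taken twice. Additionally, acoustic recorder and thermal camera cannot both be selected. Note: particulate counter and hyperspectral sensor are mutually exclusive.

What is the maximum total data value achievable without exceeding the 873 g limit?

Best packing: radiometer + anemometer + multispectral imager + particulate counter — 754 g, 347 total.
Runner-up barometric logger + anemometer + multispectral imager + particulate counter tops out at 329.

347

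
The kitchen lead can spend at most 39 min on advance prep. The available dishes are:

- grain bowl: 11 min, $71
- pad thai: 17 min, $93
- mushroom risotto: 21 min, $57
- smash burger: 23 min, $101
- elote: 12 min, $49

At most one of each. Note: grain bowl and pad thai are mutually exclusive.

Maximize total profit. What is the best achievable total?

Grain bowl + smash burger uses 34 of the 39 min and totals 172.
An exhaustive check of the 32 subsets confirms 172.

172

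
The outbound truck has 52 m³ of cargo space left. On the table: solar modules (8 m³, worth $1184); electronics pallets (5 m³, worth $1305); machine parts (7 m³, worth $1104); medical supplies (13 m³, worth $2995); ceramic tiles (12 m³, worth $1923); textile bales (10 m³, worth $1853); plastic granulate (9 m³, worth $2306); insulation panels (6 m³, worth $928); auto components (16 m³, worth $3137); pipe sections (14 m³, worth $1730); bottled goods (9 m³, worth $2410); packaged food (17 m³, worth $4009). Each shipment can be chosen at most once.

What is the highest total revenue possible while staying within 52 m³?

12153

Density check — bottled goods 267.78, electronics pallets 261.00, plastic granulate 256.22 are the best per m³.
Filling by ratio: electronics pallets + textile bales + plastic granulate + bottled goods + packaged food for 11883, with 2 m³ left unused.
The 27 m³ tied up in textile bales and packaged food is better spent on medical supplies + auto components — total rises to 12153 (52 m³).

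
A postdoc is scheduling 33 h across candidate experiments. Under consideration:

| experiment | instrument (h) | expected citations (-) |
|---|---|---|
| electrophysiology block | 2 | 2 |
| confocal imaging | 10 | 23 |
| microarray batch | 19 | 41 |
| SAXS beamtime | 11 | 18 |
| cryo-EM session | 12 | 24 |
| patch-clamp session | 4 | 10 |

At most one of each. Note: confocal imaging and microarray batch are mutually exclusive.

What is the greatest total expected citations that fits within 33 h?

Electrophysiology block + microarray batch + cryo-EM session uses 33 of the 33 h and totals 67.
That's the maximum — no feasible swap from here does better than 67.

67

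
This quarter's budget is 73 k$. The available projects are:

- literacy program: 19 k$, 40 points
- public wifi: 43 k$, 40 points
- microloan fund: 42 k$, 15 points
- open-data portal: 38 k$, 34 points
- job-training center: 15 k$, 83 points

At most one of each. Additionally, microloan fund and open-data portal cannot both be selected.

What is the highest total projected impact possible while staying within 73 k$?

By projected impact per k$: job-training center 5.53, literacy program 2.11, public wifi 0.93, open-data portal 0.89 lead.
Taking literacy program + open-data portal + job-training center: 72 k$ used, 157 in projected impact.

157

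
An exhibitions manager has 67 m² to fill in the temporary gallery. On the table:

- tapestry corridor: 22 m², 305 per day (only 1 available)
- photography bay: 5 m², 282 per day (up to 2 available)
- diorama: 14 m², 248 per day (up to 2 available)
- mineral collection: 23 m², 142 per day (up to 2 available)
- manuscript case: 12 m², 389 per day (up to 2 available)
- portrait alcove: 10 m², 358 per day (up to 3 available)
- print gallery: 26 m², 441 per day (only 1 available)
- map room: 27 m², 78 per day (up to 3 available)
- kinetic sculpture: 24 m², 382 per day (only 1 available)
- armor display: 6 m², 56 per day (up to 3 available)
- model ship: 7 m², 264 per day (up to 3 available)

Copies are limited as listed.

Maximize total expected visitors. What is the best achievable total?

2555

Ranking by ratio (expected visitors/m²): photography bay 56.40, model ship 37.71, portrait alcove 35.80, manuscript case 32.42.
Taking the top-ratio exhibits first gives 2×photography bay + 3×portrait alcove + armor display + 3×model ship for 2486 (67 m²).
Dropping armor display and model ship frees 13 m²; slotting in manuscript case (12 m²) lifts the total to 2555 at 66 m².
No other feasible combination exceeds 2555.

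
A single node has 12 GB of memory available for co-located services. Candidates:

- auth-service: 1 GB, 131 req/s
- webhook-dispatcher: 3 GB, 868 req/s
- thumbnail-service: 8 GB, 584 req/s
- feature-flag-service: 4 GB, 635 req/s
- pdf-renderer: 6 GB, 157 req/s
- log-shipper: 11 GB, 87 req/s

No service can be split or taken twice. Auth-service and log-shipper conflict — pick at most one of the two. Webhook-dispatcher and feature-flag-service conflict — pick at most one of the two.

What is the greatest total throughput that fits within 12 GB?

Ranking by ratio (throughput/GB): webhook-dispatcher 289.33, feature-flag-service 158.75, auth-service 131.00, thumbnail-service 73.00.
Auth-service + webhook-dispatcher + thumbnail-service uses 12 of the 12 GB and totals 1583.

1583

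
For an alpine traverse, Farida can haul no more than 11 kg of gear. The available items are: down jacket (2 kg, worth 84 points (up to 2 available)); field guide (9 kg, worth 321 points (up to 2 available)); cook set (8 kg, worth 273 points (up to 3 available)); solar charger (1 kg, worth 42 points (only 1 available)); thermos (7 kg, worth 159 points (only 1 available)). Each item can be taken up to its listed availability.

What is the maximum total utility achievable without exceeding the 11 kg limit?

Density check — down jacket 42.00, solar charger 42.00, field guide 35.67, cook set 34.12 are the best per kg.
The ratio heuristic lands on 2×down jacket + solar charger (210) but leaves 6 kg idle.
The 3 kg tied up in down jacket and solar charger is better spent on field guide — total rises to 405 (11 kg).
No other feasible combination exceeds 405.

405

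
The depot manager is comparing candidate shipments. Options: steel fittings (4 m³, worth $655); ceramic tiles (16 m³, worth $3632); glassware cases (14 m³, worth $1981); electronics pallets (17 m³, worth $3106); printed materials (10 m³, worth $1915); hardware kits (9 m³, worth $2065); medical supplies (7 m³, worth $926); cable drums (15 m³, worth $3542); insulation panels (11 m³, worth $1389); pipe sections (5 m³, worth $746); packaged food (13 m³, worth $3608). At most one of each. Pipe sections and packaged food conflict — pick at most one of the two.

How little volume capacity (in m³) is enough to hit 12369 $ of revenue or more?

Look for the lowest-volume combination reaching 12369.
ceramic tiles + hardware kits + cable drums + packaged food reaches 12847 using 53 m³.
Any bundle with less than 53 m³ falls short of 12369.

53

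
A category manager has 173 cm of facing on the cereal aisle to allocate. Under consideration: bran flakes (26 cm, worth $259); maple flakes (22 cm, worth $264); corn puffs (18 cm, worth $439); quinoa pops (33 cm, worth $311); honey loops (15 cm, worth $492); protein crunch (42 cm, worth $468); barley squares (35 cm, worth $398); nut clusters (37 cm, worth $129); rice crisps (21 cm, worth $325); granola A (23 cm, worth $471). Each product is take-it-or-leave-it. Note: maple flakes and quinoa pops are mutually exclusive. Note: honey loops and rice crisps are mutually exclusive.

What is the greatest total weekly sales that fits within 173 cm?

2579

Corn puffs + quinoa pops + honey loops + protein crunch + barley squares + granola A uses 166 of the 173 cm and totals 2579.
An exhaustive check of the 1024 subsets confirms 2579.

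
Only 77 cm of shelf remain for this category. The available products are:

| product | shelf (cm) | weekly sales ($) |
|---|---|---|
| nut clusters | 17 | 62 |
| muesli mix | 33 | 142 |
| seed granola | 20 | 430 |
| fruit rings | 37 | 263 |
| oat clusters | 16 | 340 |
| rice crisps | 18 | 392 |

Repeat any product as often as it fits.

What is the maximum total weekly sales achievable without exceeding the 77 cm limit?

Greedy by ratio would take 4×rice crisps: 72 cm used, total 1568.
Dropping 2×rice crisps frees 36 cm; slotting in 2×seed granola (40 cm) lifts the total to 1644 at 76 cm.
Every other selection either busts 77 cm or fails to beat 1644.

1644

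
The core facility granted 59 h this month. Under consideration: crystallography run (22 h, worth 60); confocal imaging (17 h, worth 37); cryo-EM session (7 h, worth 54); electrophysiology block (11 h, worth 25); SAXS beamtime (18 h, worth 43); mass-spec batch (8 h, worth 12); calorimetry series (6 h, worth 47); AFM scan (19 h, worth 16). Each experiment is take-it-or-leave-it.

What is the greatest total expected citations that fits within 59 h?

206

Taking the top-ratio experiments first gives crystallography run + cryo-EM session + SAXS beamtime + calorimetry series for 204 (53 h).
Replace crystallography run with confocal imaging + electrophysiology block: the trade gains 2 net, giving 206 at 59 h.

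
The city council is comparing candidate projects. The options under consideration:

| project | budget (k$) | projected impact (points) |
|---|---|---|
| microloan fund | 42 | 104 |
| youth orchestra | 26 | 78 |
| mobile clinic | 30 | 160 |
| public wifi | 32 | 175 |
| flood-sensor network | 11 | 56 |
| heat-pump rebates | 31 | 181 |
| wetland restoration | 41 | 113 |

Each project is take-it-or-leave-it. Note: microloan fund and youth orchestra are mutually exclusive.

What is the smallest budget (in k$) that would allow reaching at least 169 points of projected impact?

31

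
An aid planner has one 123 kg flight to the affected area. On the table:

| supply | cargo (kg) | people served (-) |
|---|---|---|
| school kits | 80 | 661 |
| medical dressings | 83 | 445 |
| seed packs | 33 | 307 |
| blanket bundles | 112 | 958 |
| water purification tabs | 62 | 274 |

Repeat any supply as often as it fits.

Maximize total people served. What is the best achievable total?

Greedy by ratio would take 3×seed packs: 99 kg used, total 921.
The 66 kg tied up in 2×seed packs is better spent on school kits — total rises to 968 (113 kg).
No other feasible combination exceeds 968.

968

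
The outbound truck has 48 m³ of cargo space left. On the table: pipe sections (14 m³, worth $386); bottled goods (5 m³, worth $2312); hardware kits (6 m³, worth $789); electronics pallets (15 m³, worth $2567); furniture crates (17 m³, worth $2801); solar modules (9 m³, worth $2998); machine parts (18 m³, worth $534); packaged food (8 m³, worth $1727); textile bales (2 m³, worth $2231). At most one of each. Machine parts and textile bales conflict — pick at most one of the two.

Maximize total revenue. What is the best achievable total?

12909

Ranking by ratio (revenue/m³): textile bales 1115.50, bottled goods 462.40, solar modules 333.11.
Filling by ratio: bottled goods + hardware kits + electronics pallets + solar modules + packaged food + textile bales for 12624, with 3 m³ left unused.
The 14 m³ tied up in hardware kits and packaged food is better spent on furniture crates — total rises to 12909 (48 m³).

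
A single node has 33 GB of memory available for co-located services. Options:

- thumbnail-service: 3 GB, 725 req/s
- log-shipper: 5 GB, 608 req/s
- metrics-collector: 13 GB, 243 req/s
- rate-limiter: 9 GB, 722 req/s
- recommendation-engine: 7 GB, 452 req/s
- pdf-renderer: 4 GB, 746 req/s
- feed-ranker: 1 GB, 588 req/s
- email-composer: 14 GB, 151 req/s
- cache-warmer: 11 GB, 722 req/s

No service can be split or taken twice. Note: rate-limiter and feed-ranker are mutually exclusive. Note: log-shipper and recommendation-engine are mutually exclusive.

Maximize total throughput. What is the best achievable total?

Best packing: thumbnail-service + log-shipper + rate-limiter + pdf-renderer + cache-warmer — 32 GB, 3523 total.
That's the maximum — no feasible swap from here does better than 3523.

3523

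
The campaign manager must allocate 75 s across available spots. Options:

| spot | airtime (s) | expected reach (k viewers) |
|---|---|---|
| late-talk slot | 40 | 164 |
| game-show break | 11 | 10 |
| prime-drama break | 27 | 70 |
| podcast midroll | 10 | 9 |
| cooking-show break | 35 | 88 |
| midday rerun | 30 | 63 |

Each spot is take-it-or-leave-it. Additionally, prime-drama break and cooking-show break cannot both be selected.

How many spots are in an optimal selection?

2

Optimal total is 252.
One optimal bundle: late-talk slot + cooking-show break (75 s).
Every optimal selection uses 2 spots.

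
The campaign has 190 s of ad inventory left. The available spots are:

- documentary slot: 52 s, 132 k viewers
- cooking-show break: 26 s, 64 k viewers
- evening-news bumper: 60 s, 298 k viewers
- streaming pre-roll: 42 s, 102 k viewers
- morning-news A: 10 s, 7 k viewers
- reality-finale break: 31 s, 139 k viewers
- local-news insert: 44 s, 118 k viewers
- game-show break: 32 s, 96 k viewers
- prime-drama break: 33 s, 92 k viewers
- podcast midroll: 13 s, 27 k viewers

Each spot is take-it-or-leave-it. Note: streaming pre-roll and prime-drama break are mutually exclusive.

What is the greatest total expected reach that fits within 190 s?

Filling by ratio: cooking-show break + evening-news bumper + reality-finale break + game-show break + prime-drama break for 689, with 8 s left unused.
Dropping cooking-show break and prime-drama break frees 59 s; slotting in documentary slot + podcast midroll (65 s) lifts the total to 692 at 188 s.
The closest alternative, cooking-show break + evening-news bumper + reality-finale break + game-show break + prime-drama break, reaches only 689.

692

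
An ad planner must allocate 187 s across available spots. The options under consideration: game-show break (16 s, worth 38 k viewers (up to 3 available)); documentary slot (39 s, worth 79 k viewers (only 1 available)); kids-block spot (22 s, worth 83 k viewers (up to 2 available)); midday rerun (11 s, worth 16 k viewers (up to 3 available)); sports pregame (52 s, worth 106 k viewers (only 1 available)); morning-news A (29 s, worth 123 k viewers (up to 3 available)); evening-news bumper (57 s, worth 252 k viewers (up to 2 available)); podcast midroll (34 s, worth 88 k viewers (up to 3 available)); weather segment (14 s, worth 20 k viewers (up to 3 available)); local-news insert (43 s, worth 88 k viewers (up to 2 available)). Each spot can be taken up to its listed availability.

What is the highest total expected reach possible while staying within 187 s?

793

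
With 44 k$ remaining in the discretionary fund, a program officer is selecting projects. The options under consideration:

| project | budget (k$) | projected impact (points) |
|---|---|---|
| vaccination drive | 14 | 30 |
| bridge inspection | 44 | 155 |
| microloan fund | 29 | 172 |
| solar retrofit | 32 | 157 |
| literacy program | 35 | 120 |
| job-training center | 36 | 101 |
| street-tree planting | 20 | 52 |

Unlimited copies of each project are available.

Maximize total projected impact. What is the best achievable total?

202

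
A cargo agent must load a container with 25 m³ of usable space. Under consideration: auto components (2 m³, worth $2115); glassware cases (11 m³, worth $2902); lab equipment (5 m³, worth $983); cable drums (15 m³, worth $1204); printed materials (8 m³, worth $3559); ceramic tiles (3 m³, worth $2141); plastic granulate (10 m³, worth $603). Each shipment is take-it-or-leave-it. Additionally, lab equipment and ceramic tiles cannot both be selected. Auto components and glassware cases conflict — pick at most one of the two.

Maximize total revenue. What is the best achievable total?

Glassware cases + printed materials + ceramic tiles uses 22 of the 25 m³ and totals 8602.

8602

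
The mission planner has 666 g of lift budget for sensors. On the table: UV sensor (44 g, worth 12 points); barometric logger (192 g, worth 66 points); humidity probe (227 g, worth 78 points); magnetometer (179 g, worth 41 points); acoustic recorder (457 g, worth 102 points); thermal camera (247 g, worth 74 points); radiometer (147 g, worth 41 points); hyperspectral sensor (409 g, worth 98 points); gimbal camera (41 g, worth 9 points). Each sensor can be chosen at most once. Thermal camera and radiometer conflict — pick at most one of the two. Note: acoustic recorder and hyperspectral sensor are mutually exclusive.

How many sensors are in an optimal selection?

Optimal total is 218.
One optimal bundle: barometric logger + humidity probe + thermal camera (666 g).
Every optimal selection uses 3 sensors.

3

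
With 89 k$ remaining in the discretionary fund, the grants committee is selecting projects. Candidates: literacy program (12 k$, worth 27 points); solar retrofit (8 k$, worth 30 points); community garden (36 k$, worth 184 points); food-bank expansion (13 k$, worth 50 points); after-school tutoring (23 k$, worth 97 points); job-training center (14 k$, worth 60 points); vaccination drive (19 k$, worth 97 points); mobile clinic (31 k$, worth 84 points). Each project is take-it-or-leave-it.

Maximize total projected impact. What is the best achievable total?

408

Greedy by ratio would take community garden + food-bank expansion + job-training center + vaccination drive: 82 k$ used, total 391.
Replace food-bank expansion and job-training center with solar retrofit + after-school tutoring: the trade gains 17 net, giving 408 at 86 k$.
The closest alternative, literacy program + solar retrofit + community garden + job-training center + vaccination drive, reaches only 398.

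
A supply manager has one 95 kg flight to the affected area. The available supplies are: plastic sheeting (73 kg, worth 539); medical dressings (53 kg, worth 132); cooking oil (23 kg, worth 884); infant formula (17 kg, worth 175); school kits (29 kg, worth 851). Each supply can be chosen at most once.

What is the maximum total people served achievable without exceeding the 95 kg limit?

1910

Cooking oil + infant formula + school kits uses 69 of the 95 kg and totals 1910.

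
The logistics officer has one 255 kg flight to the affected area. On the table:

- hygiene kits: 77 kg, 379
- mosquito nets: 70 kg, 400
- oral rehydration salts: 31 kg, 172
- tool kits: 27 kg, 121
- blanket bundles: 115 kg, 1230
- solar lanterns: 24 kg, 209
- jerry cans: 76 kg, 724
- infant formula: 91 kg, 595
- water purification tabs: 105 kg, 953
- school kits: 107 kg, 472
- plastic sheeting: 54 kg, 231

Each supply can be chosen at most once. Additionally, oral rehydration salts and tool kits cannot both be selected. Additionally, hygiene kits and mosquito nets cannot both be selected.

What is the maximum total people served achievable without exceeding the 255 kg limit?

2392

The ratio heuristic lands on oral rehydration salts + blanket bundles + solar lanterns + jerry cans (2335) but leaves 9 kg idle.
Dropping oral rehydration salts and jerry cans frees 107 kg; slotting in water purification tabs (105 kg) lifts the total to 2392 at 244 kg.
Next best is oral rehydration salts + blanket bundles + water purification tabs at 2355 (251 kg) — short by 37.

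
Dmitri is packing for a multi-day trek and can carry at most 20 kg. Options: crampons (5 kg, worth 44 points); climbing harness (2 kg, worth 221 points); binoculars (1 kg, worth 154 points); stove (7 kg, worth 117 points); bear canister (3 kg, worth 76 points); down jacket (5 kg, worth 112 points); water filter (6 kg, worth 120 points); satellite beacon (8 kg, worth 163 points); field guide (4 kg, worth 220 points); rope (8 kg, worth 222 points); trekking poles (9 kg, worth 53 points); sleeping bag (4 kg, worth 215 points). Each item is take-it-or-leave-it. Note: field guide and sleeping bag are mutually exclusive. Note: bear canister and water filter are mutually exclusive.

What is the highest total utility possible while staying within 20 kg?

929

By utility per kg: binoculars 154.00, climbing harness 110.50, field guide 55.00, sleeping bag 53.75 lead.
Climbing harness + binoculars + down jacket + field guide + rope uses 20 of the 20 kg and totals 929.
Runner-up climbing harness + binoculars + down jacket + rope + sleeping bag tops out at 924.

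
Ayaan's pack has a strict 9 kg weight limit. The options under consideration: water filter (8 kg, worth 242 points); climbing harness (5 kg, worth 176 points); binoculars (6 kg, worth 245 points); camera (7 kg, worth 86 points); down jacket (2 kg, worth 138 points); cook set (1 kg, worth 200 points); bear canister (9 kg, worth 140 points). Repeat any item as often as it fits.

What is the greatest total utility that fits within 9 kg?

Density check — cook set 200.00, down jacket 69.00, binoculars 40.83, climbing harness 35.20 are the best per kg.
Best packing: 9×cook set — 9 kg, 1800 total.

1800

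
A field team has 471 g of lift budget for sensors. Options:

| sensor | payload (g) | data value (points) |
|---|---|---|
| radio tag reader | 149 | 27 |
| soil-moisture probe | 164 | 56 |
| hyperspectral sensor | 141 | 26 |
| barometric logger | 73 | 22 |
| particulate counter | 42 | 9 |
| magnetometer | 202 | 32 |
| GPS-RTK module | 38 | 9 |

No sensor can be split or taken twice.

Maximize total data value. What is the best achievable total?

123

Taking the top-ratio sensors first gives soil-moisture probe + hyperspectral sensor + barometric logger + particulate counter + GPS-RTK module for 122 (458 g).
Dropping hyperspectral sensor frees 141 g; slotting in radio tag reader (149 g) lifts the total to 123 at 466 g.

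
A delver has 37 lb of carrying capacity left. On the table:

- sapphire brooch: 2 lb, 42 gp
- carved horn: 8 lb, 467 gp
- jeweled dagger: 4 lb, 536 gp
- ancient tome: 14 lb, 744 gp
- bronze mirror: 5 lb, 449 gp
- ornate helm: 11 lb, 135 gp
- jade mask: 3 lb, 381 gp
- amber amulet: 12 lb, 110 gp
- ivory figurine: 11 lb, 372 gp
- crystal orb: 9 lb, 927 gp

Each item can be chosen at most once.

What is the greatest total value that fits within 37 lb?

3079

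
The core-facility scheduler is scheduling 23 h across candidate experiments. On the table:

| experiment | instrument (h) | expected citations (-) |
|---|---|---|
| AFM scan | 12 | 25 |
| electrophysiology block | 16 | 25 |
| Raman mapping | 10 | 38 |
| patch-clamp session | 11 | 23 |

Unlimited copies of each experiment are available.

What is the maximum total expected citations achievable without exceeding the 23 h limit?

76

Density check — Raman mapping 3.80, patch-clamp session 2.09, AFM scan 2.08 are the best per h.
Taking 2×Raman mapping: 20 h used, 76 in expected citations.
The spare 3 h is too small for any remaining experiment, and no exchange beats 76.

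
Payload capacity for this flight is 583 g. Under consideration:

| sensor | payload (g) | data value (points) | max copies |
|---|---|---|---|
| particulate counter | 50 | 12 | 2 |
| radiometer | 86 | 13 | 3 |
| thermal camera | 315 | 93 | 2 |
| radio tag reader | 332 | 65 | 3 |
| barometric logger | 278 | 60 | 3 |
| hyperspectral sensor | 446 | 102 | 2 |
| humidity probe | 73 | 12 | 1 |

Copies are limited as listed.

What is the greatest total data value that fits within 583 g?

Taking 2×particulate counter + radiometer + thermal camera + humidity probe: 574 g used, 142 in data value.
No other feasible combination exceeds 142.

142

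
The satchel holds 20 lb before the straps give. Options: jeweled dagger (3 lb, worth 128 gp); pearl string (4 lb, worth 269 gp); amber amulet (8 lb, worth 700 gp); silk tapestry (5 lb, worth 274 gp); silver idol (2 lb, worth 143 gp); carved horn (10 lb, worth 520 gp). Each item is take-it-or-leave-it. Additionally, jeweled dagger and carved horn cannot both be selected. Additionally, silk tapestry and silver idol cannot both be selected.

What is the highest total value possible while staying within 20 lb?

1371

Taking jeweled dagger + pearl string + amber amulet + silk tapestry: 20 lb used, 1371 in value.
The closest alternative, amber amulet + silver idol + carved horn, reaches only 1363.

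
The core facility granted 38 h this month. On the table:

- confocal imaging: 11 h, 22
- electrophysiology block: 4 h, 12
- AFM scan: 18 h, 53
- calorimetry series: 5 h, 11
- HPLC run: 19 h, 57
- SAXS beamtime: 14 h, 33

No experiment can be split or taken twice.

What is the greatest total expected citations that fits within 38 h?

Greedy by ratio would take electrophysiology block + HPLC run + SAXS beamtime: 37 h used, total 102.
The 18 h tied up in electrophysiology block and SAXS beamtime is better spent on AFM scan — total rises to 110 (37 h).

110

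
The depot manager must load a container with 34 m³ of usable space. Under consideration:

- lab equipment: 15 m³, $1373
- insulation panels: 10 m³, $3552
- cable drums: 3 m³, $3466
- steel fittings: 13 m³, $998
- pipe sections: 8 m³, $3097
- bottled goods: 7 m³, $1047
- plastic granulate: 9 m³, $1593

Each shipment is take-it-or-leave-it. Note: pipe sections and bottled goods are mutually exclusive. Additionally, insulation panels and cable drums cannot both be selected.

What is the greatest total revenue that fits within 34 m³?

9154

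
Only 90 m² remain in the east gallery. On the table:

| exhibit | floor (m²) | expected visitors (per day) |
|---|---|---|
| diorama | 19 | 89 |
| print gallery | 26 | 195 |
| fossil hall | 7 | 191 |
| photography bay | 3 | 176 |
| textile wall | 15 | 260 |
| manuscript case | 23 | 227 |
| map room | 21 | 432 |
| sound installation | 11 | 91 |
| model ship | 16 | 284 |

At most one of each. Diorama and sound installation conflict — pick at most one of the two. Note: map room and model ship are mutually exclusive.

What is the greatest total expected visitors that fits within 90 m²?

1377

Taking fossil hall + photography bay + textile wall + manuscript case + map room + sound installation: 80 m² used, 1377 in expected visitors.
Runner-up diorama + fossil hall + photography bay + textile wall + manuscript case + map room tops out at 1375.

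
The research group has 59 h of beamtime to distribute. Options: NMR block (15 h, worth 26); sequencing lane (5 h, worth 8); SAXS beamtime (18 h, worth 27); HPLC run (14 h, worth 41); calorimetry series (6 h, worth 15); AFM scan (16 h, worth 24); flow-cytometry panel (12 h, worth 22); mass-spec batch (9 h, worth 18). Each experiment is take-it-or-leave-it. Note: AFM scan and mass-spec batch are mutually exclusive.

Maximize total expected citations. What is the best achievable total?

Density check — HPLC run 2.93, calorimetry series 2.50, mass-spec batch 2.00, flow-cytometry panel 1.83 are the best per h.
A density-first pass picks NMR block + HPLC run + calorimetry series + flow-cytometry panel + mass-spec batch — 122 at 56 h.
Dropping NMR block frees 15 h; slotting in SAXS beamtime (18 h) lifts the total to 123 at 59 h.

123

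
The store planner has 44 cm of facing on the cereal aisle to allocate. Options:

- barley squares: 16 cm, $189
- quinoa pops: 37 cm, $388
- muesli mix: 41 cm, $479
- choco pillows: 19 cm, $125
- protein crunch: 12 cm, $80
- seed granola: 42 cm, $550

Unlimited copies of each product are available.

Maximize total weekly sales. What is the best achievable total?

The ratio ordering already packs tightly: seed granola, 42 cm, 550.
Nothing else within 44 cm beats 550.

550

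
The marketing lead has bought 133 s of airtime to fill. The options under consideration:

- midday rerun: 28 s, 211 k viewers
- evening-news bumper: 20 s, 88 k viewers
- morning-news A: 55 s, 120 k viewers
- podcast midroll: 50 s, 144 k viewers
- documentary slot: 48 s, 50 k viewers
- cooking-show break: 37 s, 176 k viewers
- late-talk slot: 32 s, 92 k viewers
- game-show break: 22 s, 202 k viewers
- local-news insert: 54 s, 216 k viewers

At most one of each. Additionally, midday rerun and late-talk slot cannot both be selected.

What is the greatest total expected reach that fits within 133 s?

717

Greedy by ratio would take midday rerun + evening-news bumper + cooking-show break + game-show break: 107 s used, total 677.
The 37 s tied up in cooking-show break is better spent on local-news insert — total rises to 717 (124 s).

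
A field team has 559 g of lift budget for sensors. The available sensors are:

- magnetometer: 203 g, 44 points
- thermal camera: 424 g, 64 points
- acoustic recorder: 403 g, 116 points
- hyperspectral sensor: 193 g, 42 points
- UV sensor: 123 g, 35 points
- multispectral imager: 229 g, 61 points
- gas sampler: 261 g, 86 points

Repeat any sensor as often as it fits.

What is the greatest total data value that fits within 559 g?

The ratio ordering already packs tightly: 2×gas sampler, 522 g, 172.
That's the maximum — no swap from here does better than 172.

172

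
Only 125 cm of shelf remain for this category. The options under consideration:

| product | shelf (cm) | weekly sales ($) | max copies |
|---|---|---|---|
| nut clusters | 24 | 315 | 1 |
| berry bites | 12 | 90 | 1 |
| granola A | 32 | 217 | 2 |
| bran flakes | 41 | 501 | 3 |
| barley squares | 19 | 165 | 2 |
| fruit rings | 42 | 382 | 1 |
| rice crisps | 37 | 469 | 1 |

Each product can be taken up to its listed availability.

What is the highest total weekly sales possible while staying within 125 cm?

1503

Greedy by ratio would take nut clusters + bran flakes + barley squares + rice crisps: 121 cm used, total 1450.
Replace nut clusters and barley squares and rice crisps with 2×bran flakes: the trade gains 53 net, giving 1503 at 123 cm.
The spare 2 cm is too small for any remaining product, and no exchange beats 1503.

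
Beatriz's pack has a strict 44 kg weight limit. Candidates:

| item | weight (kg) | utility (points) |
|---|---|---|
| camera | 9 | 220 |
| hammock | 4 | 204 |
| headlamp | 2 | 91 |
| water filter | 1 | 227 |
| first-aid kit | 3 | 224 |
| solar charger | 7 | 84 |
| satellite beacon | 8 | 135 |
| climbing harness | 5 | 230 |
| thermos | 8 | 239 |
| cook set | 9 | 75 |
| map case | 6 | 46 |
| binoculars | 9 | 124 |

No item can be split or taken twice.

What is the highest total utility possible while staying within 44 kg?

1570

Density check — water filter 227.00, first-aid kit 74.67, hammock 51.00, climbing harness 46.00 are the best per kg.
Best packing: camera + hammock + headlamp + water filter + first-aid kit + satellite beacon + climbing harness + thermos — 40 kg, 1570 total.
Next best is camera + hammock + headlamp + water filter + first-aid kit + climbing harness + thermos + binoculars at 1559 (41 kg) — short by 11.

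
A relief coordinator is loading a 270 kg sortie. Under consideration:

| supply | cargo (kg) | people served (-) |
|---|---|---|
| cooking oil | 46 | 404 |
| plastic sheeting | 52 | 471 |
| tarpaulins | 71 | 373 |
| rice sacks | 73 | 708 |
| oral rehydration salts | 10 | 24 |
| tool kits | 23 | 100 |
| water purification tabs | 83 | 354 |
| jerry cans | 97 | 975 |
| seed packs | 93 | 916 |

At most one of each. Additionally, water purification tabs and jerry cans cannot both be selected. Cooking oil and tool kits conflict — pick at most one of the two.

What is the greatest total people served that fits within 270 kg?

Rice sacks + jerry cans + seed packs uses 263 of the 270 kg and totals 2599.

2599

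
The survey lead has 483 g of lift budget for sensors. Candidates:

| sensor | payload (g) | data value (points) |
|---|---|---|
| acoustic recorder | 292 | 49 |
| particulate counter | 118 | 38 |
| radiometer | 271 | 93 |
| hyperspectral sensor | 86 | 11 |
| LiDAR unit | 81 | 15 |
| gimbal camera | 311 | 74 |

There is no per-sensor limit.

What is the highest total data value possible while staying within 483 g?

Density check — radiometer 0.34, particulate counter 0.32, gimbal camera 0.24 are the best per g.
Greedy by ratio would take particulate counter + radiometer + LiDAR unit: 470 g used, total 146.
The 352 g tied up in radiometer and LiDAR unit is better spent on 3×particulate counter — total rises to 152 (472 g).

152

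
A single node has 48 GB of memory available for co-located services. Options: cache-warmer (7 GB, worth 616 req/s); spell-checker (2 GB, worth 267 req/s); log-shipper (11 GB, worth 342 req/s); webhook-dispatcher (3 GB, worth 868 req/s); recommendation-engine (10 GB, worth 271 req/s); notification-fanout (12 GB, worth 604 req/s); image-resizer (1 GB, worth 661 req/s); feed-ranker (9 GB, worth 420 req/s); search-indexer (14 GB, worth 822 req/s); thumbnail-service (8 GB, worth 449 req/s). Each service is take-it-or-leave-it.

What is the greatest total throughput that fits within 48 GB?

4287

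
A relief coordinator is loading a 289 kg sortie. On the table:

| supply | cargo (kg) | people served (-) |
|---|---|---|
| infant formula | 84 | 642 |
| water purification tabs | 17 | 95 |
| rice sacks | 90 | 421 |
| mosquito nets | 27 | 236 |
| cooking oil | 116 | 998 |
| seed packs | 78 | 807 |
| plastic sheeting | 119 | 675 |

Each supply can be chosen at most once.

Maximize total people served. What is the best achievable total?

2447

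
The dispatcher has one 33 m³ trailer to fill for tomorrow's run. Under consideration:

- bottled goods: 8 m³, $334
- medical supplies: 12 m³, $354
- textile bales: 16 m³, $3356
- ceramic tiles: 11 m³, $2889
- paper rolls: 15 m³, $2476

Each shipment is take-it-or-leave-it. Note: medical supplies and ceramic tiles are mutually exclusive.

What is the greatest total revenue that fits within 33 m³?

6245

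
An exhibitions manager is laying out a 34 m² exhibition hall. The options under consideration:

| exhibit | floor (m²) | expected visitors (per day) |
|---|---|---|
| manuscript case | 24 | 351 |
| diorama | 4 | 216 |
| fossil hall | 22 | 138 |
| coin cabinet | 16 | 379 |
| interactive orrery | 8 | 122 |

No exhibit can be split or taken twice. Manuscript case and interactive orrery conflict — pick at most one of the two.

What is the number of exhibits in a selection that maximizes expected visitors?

3

Best achievable expected visitors is 717.
For example diorama + coin cabinet + interactive orrery achieves it, using 28 m².
All optima have 3 exhibits.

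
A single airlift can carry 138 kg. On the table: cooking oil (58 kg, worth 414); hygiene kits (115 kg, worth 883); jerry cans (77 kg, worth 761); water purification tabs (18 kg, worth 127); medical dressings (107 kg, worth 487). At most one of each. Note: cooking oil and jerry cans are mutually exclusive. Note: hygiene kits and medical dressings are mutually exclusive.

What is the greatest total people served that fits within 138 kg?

By people served per kg: jerry cans 9.88, hygiene kits 7.68, cooking oil 7.14 lead.
Hygiene kits + water purification tabs uses 133 of the 138 kg and totals 1010.
No other feasible combination exceeds 1010.

1010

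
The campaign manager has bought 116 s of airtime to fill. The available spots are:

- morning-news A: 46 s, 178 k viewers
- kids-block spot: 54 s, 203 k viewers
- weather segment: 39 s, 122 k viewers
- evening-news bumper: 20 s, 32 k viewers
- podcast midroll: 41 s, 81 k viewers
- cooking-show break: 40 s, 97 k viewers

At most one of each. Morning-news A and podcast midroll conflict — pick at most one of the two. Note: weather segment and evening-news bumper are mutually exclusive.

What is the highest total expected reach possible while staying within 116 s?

By expected reach per s: morning-news A 3.87, kids-block spot 3.76, weather segment 3.13 lead.
The ratio ordering already packs tightly: morning-news A + kids-block spot, 100 s, 381.

381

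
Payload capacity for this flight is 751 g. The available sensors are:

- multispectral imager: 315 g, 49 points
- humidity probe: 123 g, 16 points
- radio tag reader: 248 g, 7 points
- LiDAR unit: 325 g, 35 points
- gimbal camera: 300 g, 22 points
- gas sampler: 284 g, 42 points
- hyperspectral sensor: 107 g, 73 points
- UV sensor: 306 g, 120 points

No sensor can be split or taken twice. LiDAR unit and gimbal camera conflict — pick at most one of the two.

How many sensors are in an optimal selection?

3

Best achievable data value is 242.
multispectral imager + hyperspectral sensor + UV sensor hits 242 at 728 g.
Every optimal selection uses 3 sensors.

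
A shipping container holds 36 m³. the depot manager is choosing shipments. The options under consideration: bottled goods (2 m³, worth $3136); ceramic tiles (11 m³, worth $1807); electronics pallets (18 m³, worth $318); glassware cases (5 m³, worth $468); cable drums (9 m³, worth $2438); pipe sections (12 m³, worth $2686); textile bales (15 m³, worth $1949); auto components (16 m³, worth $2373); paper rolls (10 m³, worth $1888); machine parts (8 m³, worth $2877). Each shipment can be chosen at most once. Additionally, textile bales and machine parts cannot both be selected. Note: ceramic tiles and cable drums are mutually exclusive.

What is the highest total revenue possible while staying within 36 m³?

11605

Ranking by ratio (revenue/m³): bottled goods 1568.00, machine parts 359.62, cable drums 270.89.
Bottled goods + glassware cases + cable drums + pipe sections + machine parts uses 36 of the 36 m³ and totals 11605.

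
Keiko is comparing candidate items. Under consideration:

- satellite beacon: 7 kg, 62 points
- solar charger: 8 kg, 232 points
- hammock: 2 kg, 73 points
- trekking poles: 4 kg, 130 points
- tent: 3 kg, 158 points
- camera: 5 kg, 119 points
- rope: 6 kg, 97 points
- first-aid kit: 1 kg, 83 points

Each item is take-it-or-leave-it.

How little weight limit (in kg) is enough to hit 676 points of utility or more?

18

Need the lightest bundle worth ≥ 676.
solar charger + hammock + trekking poles + tent + first-aid kit: 676 utility at 18 kg.
Below 18 kg the best achievable stays under 676.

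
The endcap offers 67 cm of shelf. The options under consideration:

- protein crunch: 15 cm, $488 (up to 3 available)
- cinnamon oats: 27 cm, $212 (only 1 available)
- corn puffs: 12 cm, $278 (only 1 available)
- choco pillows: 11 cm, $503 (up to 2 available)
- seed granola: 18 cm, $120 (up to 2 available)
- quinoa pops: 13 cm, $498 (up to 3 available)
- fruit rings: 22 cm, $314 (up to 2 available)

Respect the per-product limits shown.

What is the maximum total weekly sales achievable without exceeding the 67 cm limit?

Ranking by ratio (weekly sales/cm): choco pillows 45.73, quinoa pops 38.31, protein crunch 32.53.
The ratio ordering already packs tightly: 2×choco pillows + 3×quinoa pops, 61 cm, 2500.

2500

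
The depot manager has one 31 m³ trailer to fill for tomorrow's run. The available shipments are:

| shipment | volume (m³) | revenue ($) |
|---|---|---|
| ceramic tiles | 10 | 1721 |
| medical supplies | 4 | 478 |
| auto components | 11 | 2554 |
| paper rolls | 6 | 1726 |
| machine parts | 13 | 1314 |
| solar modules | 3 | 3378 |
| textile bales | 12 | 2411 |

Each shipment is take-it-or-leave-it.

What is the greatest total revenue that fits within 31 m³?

9379

Best packing: ceramic tiles + auto components + paper rolls + solar modules — 30 m³, 9379 total.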